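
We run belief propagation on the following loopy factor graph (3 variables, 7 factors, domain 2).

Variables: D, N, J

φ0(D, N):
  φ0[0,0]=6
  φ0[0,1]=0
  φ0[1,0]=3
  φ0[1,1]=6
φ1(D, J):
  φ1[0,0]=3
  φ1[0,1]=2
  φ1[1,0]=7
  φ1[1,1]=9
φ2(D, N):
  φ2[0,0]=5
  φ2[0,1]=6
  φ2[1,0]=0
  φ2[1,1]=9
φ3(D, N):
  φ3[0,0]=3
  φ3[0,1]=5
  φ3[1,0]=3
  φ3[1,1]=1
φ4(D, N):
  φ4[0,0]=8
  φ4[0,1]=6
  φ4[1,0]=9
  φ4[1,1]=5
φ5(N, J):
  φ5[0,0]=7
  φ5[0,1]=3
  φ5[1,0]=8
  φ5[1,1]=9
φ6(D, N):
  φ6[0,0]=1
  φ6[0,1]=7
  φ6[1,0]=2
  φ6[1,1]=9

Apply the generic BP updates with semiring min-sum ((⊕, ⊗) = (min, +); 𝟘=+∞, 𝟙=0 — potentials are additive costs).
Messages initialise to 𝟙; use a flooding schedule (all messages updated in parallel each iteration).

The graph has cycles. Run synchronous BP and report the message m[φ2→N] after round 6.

init: all messages = 𝟙 over 2 values
r1 m[φ0→D] = [0, 3]
r1 m[φ0→N] = [3, 0]
r1 m[φ1→D] = [2, 7]
r1 m[φ1→J] = [3, 2]
r1 m[φ2→D] = [5, 0]
r1 m[φ2→N] = [0, 6]
r1 m[φ3→D] = [3, 1]
r1 m[φ3→N] = [3, 1]
r1 m[φ4→D] = [6, 5]
r1 m[φ4→N] = [8, 5]
r1 m[φ5→N] = [3, 8]
r1 m[φ5→J] = [7, 3]
r1 m[φ6→D] = [1, 2]
r1 m[φ6→N] = [1, 7]
r1 m[D→φ0] = [0, 0]
r1 m[D→φ1] = [0, 0]
r1 m[D→φ2] = [0, 0]
r1 m[D→φ3] = [0, 0]
r1 m[D→φ4] = [0, 0]
r1 m[D→φ6] = [0, 0]
r1 m[N→φ0] = [0, 0]
r1 m[N→φ2] = [0, 0]
r1 m[N→φ3] = [0, 0]
r1 m[N→φ4] = [0, 0]
r1 m[N→φ5] = [0, 0]
r1 m[N→φ6] = [0, 0]
r1 m[J→φ1] = [0, 0]
r1 m[J→φ5] = [0, 0]
r2 m[φ0→D] = [0, 3]
r2 m[φ0→N] = [3, 0]
r2 m[φ1→D] = [2, 7]
r2 m[φ1→J] = [3, 2]
r2 m[φ2→D] = [5, 0]
r2 m[φ2→N] = [0, 6]
r2 m[φ3→D] = [3, 1]
r2 m[φ3→N] = [3, 1]
r2 m[φ4→D] = [6, 5]
r2 m[φ4→N] = [8, 5]
r2 m[φ5→N] = [3, 8]
r2 m[φ5→J] = [7, 3]
r2 m[φ6→D] = [1, 2]
r2 m[φ6→N] = [1, 7]
r2 m[D→φ0] = [17, 15]
r2 m[D→φ1] = [15, 11]
r2 m[D→φ2] = [12, 18]
r2 m[D→φ3] = [14, 17]
r2 m[D→φ4] = [11, 13]
r2 m[D→φ6] = [16, 16]
r2 m[N→φ0] = [15, 27]
r2 m[N→φ2] = [18, 21]
r2 m[N→φ3] = [15, 26]
r2 m[N→φ4] = [10, 22]
r2 m[N→φ5] = [15, 19]
r2 m[N→φ6] = [17, 20]
r2 m[J→φ1] = [7, 3]
r2 m[J→φ5] = [3, 2]
r3 m[φ0→D] = [21, 18]
r3 m[φ0→N] = [18, 17]
r3 m[φ1→D] = [5, 12]
r3 m[φ1→J] = [18, 17]
r3 m[φ2→D] = [23, 18]
r3 m[φ2→N] = [17, 18]
r3 m[φ3→D] = [18, 18]
r3 m[φ3→N] = [17, 18]
r3 m[φ4→D] = [18, 19]
r3 m[φ4→N] = [19, 17]
r3 m[φ5→N] = [5, 11]
r3 m[φ5→J] = [22, 18]
r3 m[φ6→D] = [18, 19]
r3 m[φ6→N] = [17, 23]
r3 m[D→φ0] = [17, 15]
r3 m[D→φ1] = [15, 11]
r3 m[D→φ2] = [12, 18]
r3 m[D→φ3] = [14, 17]
r3 m[D→φ4] = [11, 13]
r3 m[D→φ6] = [16, 16]
r3 m[N→φ0] = [15, 27]
r3 m[N→φ2] = [18, 21]
r3 m[N→φ3] = [15, 26]
r3 m[N→φ4] = [10, 22]
r3 m[N→φ5] = [15, 19]
r3 m[N→φ6] = [17, 20]
r3 m[J→φ1] = [7, 3]
r3 m[J→φ5] = [3, 2]
r4 m[φ0→D] = [21, 18]
r4 m[φ0→N] = [18, 17]
r4 m[φ1→D] = [5, 12]
r4 m[φ1→J] = [18, 17]
r4 m[φ2→D] = [23, 18]
r4 m[φ2→N] = [17, 18]
r4 m[φ3→D] = [18, 18]
r4 m[φ3→N] = [17, 18]
r4 m[φ4→D] = [18, 19]
r4 m[φ4→N] = [19, 17]
r4 m[φ5→N] = [5, 11]
r4 m[φ5→J] = [22, 18]
r4 m[φ6→D] = [18, 19]
r4 m[φ6→N] = [17, 23]
r4 m[D→φ0] = [82, 86]
r4 m[D→φ1] = [98, 92]
r4 m[D→φ2] = [80, 86]
r4 m[D→φ3] = [85, 86]
r4 m[D→φ4] = [85, 85]
r4 m[D→φ6] = [85, 85]
r4 m[N→φ0] = [75, 87]
r4 m[N→φ2] = [76, 86]
r4 m[N→φ3] = [76, 86]
r4 m[N→φ4] = [74, 87]
r4 m[N→φ5] = [88, 93]
r4 m[N→φ6] = [76, 81]
r4 m[J→φ1] = [22, 18]
r4 m[J→φ5] = [18, 17]
r5 m[φ0→D] = [81, 78]
r5 m[φ0→N] = [88, 82]
r5 m[φ1→D] = [20, 27]
r5 m[φ1→J] = [99, 100]
r5 m[φ2→D] = [81, 76]
r5 m[φ2→N] = [85, 86]
r5 m[φ3→D] = [79, 79]
r5 m[φ3→N] = [88, 87]
r5 m[φ4→D] = [82, 83]
r5 m[φ4→N] = [93, 90]
r5 m[φ5→N] = [20, 26]
r5 m[φ5→J] = [95, 91]
r5 m[φ6→D] = [77, 78]
r5 m[φ6→N] = [86, 92]
r5 m[D→φ0] = [82, 86]
r5 m[D→φ1] = [98, 92]
r5 m[D→φ2] = [80, 86]
r5 m[D→φ3] = [85, 86]
r5 m[D→φ4] = [85, 85]
r5 m[D→φ6] = [85, 85]
r5 m[N→φ0] = [75, 87]
r5 m[N→φ2] = [76, 86]
r5 m[N→φ3] = [76, 86]
r5 m[N→φ4] = [74, 87]
r5 m[N→φ5] = [88, 93]
r5 m[N→φ6] = [76, 81]
r5 m[J→φ1] = [22, 18]
r5 m[J→φ5] = [18, 17]
r6 m[φ0→D] = [81, 78]
r6 m[φ0→N] = [88, 82]
r6 m[φ1→D] = [20, 27]
r6 m[φ1→J] = [99, 100]
r6 m[φ2→D] = [81, 76]
r6 m[φ2→N] = [85, 86]
r6 m[φ3→D] = [79, 79]
r6 m[φ3→N] = [88, 87]
r6 m[φ4→D] = [82, 83]
r6 m[φ4→N] = [93, 90]
r6 m[φ5→N] = [20, 26]
r6 m[φ5→J] = [95, 91]
r6 m[φ6→D] = [77, 78]
r6 m[φ6→N] = [86, 92]
r6 m[D→φ0] = [339, 343]
r6 m[D→φ1] = [400, 394]
r6 m[D→φ2] = [339, 345]
r6 m[D→φ3] = [341, 342]
r6 m[D→φ4] = [338, 338]
r6 m[D→φ6] = [343, 343]
r6 m[N→φ0] = [372, 381]
r6 m[N→φ2] = [375, 377]
r6 m[N→φ3] = [372, 376]
r6 m[N→φ4] = [367, 373]
r6 m[N→φ5] = [440, 437]
r6 m[N→φ6] = [374, 371]
r6 m[J→φ1] = [95, 91]
r6 m[J→φ5] = [99, 100]

message @ round 6 = [85, 86]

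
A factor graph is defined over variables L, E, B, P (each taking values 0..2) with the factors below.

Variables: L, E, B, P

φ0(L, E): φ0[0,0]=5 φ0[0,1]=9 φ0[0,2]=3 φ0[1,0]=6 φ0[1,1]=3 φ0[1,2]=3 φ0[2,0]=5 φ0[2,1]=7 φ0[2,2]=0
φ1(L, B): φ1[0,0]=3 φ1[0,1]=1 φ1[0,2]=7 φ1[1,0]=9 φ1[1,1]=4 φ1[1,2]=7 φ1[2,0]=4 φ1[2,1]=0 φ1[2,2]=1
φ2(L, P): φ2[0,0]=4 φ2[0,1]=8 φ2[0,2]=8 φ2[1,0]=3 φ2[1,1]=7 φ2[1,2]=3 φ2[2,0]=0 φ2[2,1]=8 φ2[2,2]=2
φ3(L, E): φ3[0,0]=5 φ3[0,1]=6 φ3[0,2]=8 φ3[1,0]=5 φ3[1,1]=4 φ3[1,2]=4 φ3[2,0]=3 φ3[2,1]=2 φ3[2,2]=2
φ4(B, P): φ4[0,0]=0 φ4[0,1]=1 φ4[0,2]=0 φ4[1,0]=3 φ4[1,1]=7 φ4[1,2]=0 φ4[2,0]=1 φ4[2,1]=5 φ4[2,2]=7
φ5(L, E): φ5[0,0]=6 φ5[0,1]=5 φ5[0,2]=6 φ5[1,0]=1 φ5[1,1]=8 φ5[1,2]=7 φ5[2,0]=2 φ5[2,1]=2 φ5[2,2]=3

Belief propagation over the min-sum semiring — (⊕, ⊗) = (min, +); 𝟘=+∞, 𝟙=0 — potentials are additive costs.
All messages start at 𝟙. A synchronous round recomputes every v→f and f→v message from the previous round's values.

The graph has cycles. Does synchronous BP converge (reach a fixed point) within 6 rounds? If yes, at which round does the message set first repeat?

init: all messages = 𝟙 over 3 values
r1 m[φ0→L] = [3, 3, 0]
r1 m[φ0→E] = [5, 3, 0]
r1 m[φ1→L] = [1, 4, 0]
r1 m[φ1→B] = [3, 0, 1]
r1 m[φ2→L] = [4, 3, 0]
r1 m[φ2→P] = [0, 7, 2]
r1 m[φ3→L] = [5, 4, 2]
r1 m[φ3→E] = [3, 2, 2]
r1 m[φ4→B] = [0, 0, 1]
r1 m[φ4→P] = [0, 1, 0]
r1 m[φ5→L] = [5, 1, 2]
r1 m[φ5→E] = [1, 2, 3]
r1 m[L→φ0] = [0, 0, 0]
r1 m[L→φ1] = [0, 0, 0]
r1 m[L→φ2] = [0, 0, 0]
r1 m[L→φ3] = [0, 0, 0]
r1 m[L→φ5] = [0, 0, 0]
r1 m[E→φ0] = [0, 0, 0]
r1 m[E→φ3] = [0, 0, 0]
r1 m[E→φ5] = [0, 0, 0]
r1 m[B→φ1] = [0, 0, 0]
r1 m[B→φ4] = [0, 0, 0]
r1 m[P→φ2] = [0, 0, 0]
r1 m[P→φ4] = [0, 0, 0]
r2 m[φ0→L] = [3, 3, 0]
r2 m[φ0→E] = [5, 3, 0]
r2 m[φ1→L] = [1, 4, 0]
r2 m[φ1→B] = [3, 0, 1]
r2 m[φ2→L] = [4, 3, 0]
r2 m[φ2→P] = [0, 7, 2]
r2 m[φ3→L] = [5, 4, 2]
r2 m[φ3→E] = [3, 2, 2]
r2 m[φ4→B] = [0, 0, 1]
r2 m[φ4→P] = [0, 1, 0]
r2 m[φ5→L] = [5, 1, 2]
r2 m[φ5→E] = [1, 2, 3]
r2 m[L→φ0] = [15, 12, 4]
r2 m[L→φ1] = [17, 11, 4]
r2 m[L→φ2] = [14, 12, 4]
r2 m[L→φ3] = [13, 11, 2]
r2 m[L→φ5] = [13, 14, 2]
r2 m[E→φ0] = [4, 4, 5]
r2 m[E→φ3] = [6, 5, 3]
r2 m[E→φ5] = [8, 5, 2]
r2 m[B→φ1] = [0, 0, 1]
r2 m[B→φ4] = [3, 0, 1]
r2 m[P→φ2] = [0, 1, 0]
r2 m[P→φ4] = [0, 7, 2]
r3 m[φ0→L] = [8, 7, 5]
r3 m[φ0→E] = [9, 11, 4]
r3 m[φ1→L] = [1, 4, 0]
r3 m[φ1→B] = [8, 4, 5]
r3 m[φ2→L] = [4, 3, 0]
r3 m[φ2→P] = [4, 12, 6]
r3 m[φ3→L] = [11, 7, 5]
r3 m[φ3→E] = [5, 4, 4]
r3 m[φ4→B] = [0, 2, 1]
r3 m[φ4→P] = [2, 4, 0]
r3 m[φ5→L] = [8, 9, 5]
r3 m[φ5→E] = [4, 4, 5]
r3 m[L→φ0] = [15, 12, 4]
r3 m[L→φ1] = [17, 11, 4]
r3 m[L→φ2] = [14, 12, 4]
r3 m[L→φ3] = [13, 11, 2]
r3 m[L→φ5] = [13, 14, 2]
r3 m[E→φ0] = [4, 4, 5]
r3 m[E→φ3] = [6, 5, 3]
r3 m[E→φ5] = [8, 5, 2]
r3 m[B→φ1] = [0, 0, 1]
r3 m[B→φ4] = [3, 0, 1]
r3 m[P→φ2] = [0, 1, 0]
r3 m[P→φ4] = [0, 7, 2]
r4 m[φ0→L] = [8, 7, 5]
r4 m[φ0→E] = [9, 11, 4]
r4 m[φ1→L] = [1, 4, 0]
r4 m[φ1→B] = [8, 4, 5]
r4 m[φ2→L] = [4, 3, 0]
r4 m[φ2→P] = [4, 12, 6]
r4 m[φ3→L] = [11, 7, 5]
r4 m[φ3→E] = [5, 4, 4]
r4 m[φ4→B] = [0, 2, 1]
r4 m[φ4→P] = [2, 4, 0]
r4 m[φ5→L] = [8, 9, 5]
r4 m[φ5→E] = [4, 4, 5]
r4 m[L→φ0] = [24, 23, 10]
r4 m[L→φ1] = [31, 26, 15]
r4 m[L→φ2] = [28, 27, 15]
r4 m[L→φ3] = [21, 23, 10]
r4 m[L→φ5] = [24, 21, 10]
r4 m[E→φ0] = [9, 8, 9]
r4 m[E→φ3] = [13, 15, 9]
r4 m[E→φ5] = [14, 15, 8]
r4 m[B→φ1] = [0, 2, 1]
r4 m[B→φ4] = [8, 4, 5]
r4 m[P→φ2] = [2, 4, 0]
r4 m[P→φ4] = [4, 12, 6]
r5 m[φ0→L] = [12, 11, 9]
r5 m[φ0→E] = [15, 17, 10]
r5 m[φ1→L] = [3, 6, 2]
r5 m[φ1→B] = [19, 15, 16]
r5 m[φ2→L] = [6, 3, 2]
r5 m[φ2→P] = [15, 23, 17]
r5 m[φ3→L] = [17, 13, 11]
r5 m[φ3→E] = [13, 12, 12]
r5 m[φ4→B] = [4, 6, 5]
r5 m[φ4→P] = [6, 9, 4]
r5 m[φ5→L] = [14, 15, 11]
r5 m[φ5→E] = [12, 12, 13]
r5 m[L→φ0] = [24, 23, 10]
r5 m[L→φ1] = [31, 26, 15]
r5 m[L→φ2] = [28, 27, 15]
r5 m[L→φ3] = [21, 23, 10]
r5 m[L→φ5] = [24, 21, 10]
r5 m[E→φ0] = [9, 8, 9]
r5 m[E→φ3] = [13, 15, 9]
r5 m[E→φ5] = [14, 15, 8]
r5 m[B→φ1] = [0, 2, 1]
r5 m[B→φ4] = [8, 4, 5]
r5 m[P→φ2] = [2, 4, 0]
r5 m[P→φ4] = [4, 12, 6]
r6 m[φ0→L] = [12, 11, 9]
r6 m[φ0→E] = [15, 17, 10]
r6 m[φ1→L] = [3, 6, 2]
r6 m[φ1→B] = [19, 15, 16]
r6 m[φ2→L] = [6, 3, 2]
r6 m[φ2→P] = [15, 23, 17]
r6 m[φ3→L] = [17, 13, 11]
r6 m[φ3→E] = [13, 12, 12]
r6 m[φ4→B] = [4, 6, 5]
r6 m[φ4→P] = [6, 9, 4]
r6 m[φ5→L] = [14, 15, 11]
r6 m[φ5→E] = [12, 12, 13]
r6 m[L→φ0] = [40, 37, 26]
r6 m[L→φ1] = [49, 42, 33]
r6 m[L→φ2] = [46, 45, 33]
r6 m[L→φ3] = [35, 35, 24]
r6 m[L→φ5] = [38, 33, 24]
r6 m[E→φ0] = [25, 24, 25]
r6 m[E→φ3] = [27, 29, 23]
r6 m[E→φ5] = [28, 29, 22]
r6 m[B→φ1] = [4, 6, 5]
r6 m[B→φ4] = [19, 15, 16]
r6 m[P→φ2] = [6, 9, 4]
r6 m[P→φ4] = [15, 23, 17]
no fixed point within 6 rounds

NOT CONVERGED within 6 rounds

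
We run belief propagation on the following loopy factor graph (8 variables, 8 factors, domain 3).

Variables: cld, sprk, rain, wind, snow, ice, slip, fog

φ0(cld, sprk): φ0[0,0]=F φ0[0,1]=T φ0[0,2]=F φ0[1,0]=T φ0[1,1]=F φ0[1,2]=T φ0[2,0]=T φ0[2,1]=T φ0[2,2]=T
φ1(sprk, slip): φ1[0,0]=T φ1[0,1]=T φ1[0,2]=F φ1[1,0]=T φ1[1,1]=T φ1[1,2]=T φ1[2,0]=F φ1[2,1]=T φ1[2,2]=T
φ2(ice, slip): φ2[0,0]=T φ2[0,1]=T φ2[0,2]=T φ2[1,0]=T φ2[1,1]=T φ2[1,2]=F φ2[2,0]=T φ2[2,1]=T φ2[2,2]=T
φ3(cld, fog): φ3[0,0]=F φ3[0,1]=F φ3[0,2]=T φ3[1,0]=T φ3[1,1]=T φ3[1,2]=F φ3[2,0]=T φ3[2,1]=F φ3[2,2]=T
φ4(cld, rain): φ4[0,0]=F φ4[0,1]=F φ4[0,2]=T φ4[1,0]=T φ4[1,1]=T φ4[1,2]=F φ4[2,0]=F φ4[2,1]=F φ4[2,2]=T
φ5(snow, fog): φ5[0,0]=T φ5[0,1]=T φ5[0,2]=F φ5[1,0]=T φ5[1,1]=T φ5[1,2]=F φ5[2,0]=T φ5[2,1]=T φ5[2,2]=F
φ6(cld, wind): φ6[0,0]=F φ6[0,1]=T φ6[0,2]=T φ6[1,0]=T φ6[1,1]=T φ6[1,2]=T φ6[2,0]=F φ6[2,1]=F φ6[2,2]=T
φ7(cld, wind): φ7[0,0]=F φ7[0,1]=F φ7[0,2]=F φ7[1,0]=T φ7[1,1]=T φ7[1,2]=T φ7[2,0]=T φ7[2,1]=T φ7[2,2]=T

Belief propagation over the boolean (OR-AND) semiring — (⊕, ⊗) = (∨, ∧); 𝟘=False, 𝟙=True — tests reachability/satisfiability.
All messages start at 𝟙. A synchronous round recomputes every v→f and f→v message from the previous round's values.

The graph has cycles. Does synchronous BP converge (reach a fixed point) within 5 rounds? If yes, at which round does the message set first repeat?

init: all messages = 𝟙 over 3 values
r1 m[φ0→cld] = [T, T, T]
r1 m[φ0→sprk] = [T, T, T]
r1 m[φ1→sprk] = [T, T, T]
r1 m[φ1→slip] = [T, T, T]
r1 m[φ2→ice] = [T, T, T]
r1 m[φ2→slip] = [T, T, T]
r1 m[φ3→cld] = [T, T, T]
r1 m[φ3→fog] = [T, T, T]
r1 m[φ4→cld] = [T, T, T]
r1 m[φ4→rain] = [T, T, T]
r1 m[φ5→snow] = [T, T, T]
r1 m[φ5→fog] = [T, T, F]
r1 m[φ6→cld] = [T, T, T]
r1 m[φ6→wind] = [T, T, T]
r1 m[φ7→cld] = [F, T, T]
r1 m[φ7→wind] = [T, T, T]
r1 m[cld→φ0] = [T, T, T]
r1 m[cld→φ3] = [T, T, T]
r1 m[cld→φ4] = [T, T, T]
r1 m[cld→φ6] = [T, T, T]
r1 m[cld→φ7] = [T, T, T]
r1 m[sprk→φ0] = [T, T, T]
r1 m[sprk→φ1] = [T, T, T]
r1 m[rain→φ4] = [T, T, T]
r1 m[wind→φ6] = [T, T, T]
r1 m[wind→φ7] = [T, T, T]
r1 m[snow→φ5] = [T, T, T]
r1 m[ice→φ2] = [T, T, T]
r1 m[slip→φ1] = [T, T, T]
r1 m[slip→φ2] = [T, T, T]
r1 m[fog→φ3] = [T, T, T]
r1 m[fog→φ5] = [T, T, T]
r2 m[φ0→cld] = [T, T, T]
r2 m[φ0→sprk] = [T, T, T]
r2 m[φ1→sprk] = [T, T, T]
r2 m[φ1→slip] = [T, T, T]
r2 m[φ2→ice] = [T, T, T]
r2 m[φ2→slip] = [T, T, T]
r2 m[φ3→cld] = [T, T, T]
r2 m[φ3→fog] = [T, T, T]
r2 m[φ4→cld] = [T, T, T]
r2 m[φ4→rain] = [T, T, T]
r2 m[φ5→snow] = [T, T, T]
r2 m[φ5→fog] = [T, T, F]
r2 m[φ6→cld] = [T, T, T]
r2 m[φ6→wind] = [T, T, T]
r2 m[φ7→cld] = [F, T, T]
r2 m[φ7→wind] = [T, T, T]
r2 m[cld→φ0] = [F, T, T]
r2 m[cld→φ3] = [F, T, T]
r2 m[cld→φ4] = [F, T, T]
r2 m[cld→φ6] = [F, T, T]
r2 m[cld→φ7] = [T, T, T]
r2 m[sprk→φ0] = [T, T, T]
r2 m[sprk→φ1] = [T, T, T]
r2 m[rain→φ4] = [T, T, T]
r2 m[wind→φ6] = [T, T, T]
r2 m[wind→φ7] = [T, T, T]
r2 m[snow→φ5] = [T, T, T]
r2 m[ice→φ2] = [T, T, T]
r2 m[slip→φ1] = [T, T, T]
r2 m[slip→φ2] = [T, T, T]
r2 m[fog→φ3] = [T, T, F]
r2 m[fog→φ5] = [T, T, T]
r3 m[φ0→cld] = [T, T, T]
r3 m[φ0→sprk] = [T, T, T]
r3 m[φ1→sprk] = [T, T, T]
r3 m[φ1→slip] = [T, T, T]
r3 m[φ2→ice] = [T, T, T]
r3 m[φ2→slip] = [T, T, T]
r3 m[φ3→cld] = [F, T, T]
r3 m[φ3→fog] = [T, T, T]
r3 m[φ4→cld] = [T, T, T]
r3 m[φ4→rain] = [T, T, T]
r3 m[φ5→snow] = [T, T, T]
r3 m[φ5→fog] = [T, T, F]
r3 m[φ6→cld] = [T, T, T]
r3 m[φ6→wind] = [T, T, T]
r3 m[φ7→cld] = [F, T, T]
r3 m[φ7→wind] = [T, T, T]
r3 m[cld→φ0] = [F, T, T]
r3 m[cld→φ3] = [F, T, T]
r3 m[cld→φ4] = [F, T, T]
r3 m[cld→φ6] = [F, T, T]
r3 m[cld→φ7] = [T, T, T]
r3 m[sprk→φ0] = [T, T, T]
r3 m[sprk→φ1] = [T, T, T]
r3 m[rain→φ4] = [T, T, T]
r3 m[wind→φ6] = [T, T, T]
r3 m[wind→φ7] = [T, T, T]
r3 m[snow→φ5] = [T, T, T]
r3 m[ice→φ2] = [T, T, T]
r3 m[slip→φ1] = [T, T, T]
r3 m[slip→φ2] = [T, T, T]
r3 m[fog→φ3] = [T, T, F]
r3 m[fog→φ5] = [T, T, T]
r4 m[φ0→cld] = [T, T, T]
r4 m[φ0→sprk] = [T, T, T]
r4 m[φ1→sprk] = [T, T, T]
r4 m[φ1→slip] = [T, T, T]
r4 m[φ2→ice] = [T, T, T]
r4 m[φ2→slip] = [T, T, T]
r4 m[φ3→cld] = [F, T, T]
r4 m[φ3→fog] = [T, T, T]
r4 m[φ4→cld] = [T, T, T]
r4 m[φ4→rain] = [T, T, T]
r4 m[φ5→snow] = [T, T, T]
r4 m[φ5→fog] = [T, T, F]
r4 m[φ6→cld] = [T, T, T]
r4 m[φ6→wind] = [T, T, T]
r4 m[φ7→cld] = [F, T, T]
r4 m[φ7→wind] = [T, T, T]
r4 m[cld→φ0] = [F, T, T]
r4 m[cld→φ3] = [F, T, T]
r4 m[cld→φ4] = [F, T, T]
r4 m[cld→φ6] = [F, T, T]
r4 m[cld→φ7] = [F, T, T]
r4 m[sprk→φ0] = [T, T, T]
r4 m[sprk→φ1] = [T, T, T]
r4 m[rain→φ4] = [T, T, T]
r4 m[wind→φ6] = [T, T, T]
r4 m[wind→φ7] = [T, T, T]
r4 m[snow→φ5] = [T, T, T]
r4 m[ice→φ2] = [T, T, T]
r4 m[slip→φ1] = [T, T, T]
r4 m[slip→φ2] = [T, T, T]
r4 m[fog→φ3] = [T, T, F]
r4 m[fog→φ5] = [T, T, T]
r5 m[φ0→cld] = [T, T, T]
r5 m[φ0→sprk] = [T, T, T]
r5 m[φ1→sprk] = [T, T, T]
r5 m[φ1→slip] = [T, T, T]
r5 m[φ2→ice] = [T, T, T]
r5 m[φ2→slip] = [T, T, T]
r5 m[φ3→cld] = [F, T, T]
r5 m[φ3→fog] = [T, T, T]
r5 m[φ4→cld] = [T, T, T]
r5 m[φ4→rain] = [T, T, T]
r5 m[φ5→snow] = [T, T, T]
r5 m[φ5→fog] = [T, T, F]
r5 m[φ6→cld] = [T, T, T]
r5 m[φ6→wind] = [T, T, T]
r5 m[φ7→cld] = [F, T, T]
r5 m[φ7→wind] = [T, T, T]
r5 m[cld→φ0] = [F, T, T]
r5 m[cld→φ3] = [F, T, T]
r5 m[cld→φ4] = [F, T, T]
r5 m[cld→φ6] = [F, T, T]
r5 m[cld→φ7] = [F, T, T]
r5 m[sprk→φ0] = [T, T, T]
r5 m[sprk→φ1] = [T, T, T]
r5 m[rain→φ4] = [T, T, T]
r5 m[wind→φ6] = [T, T, T]
r5 m[wind→φ7] = [T, T, T]
r5 m[snow→φ5] = [T, T, T]
r5 m[ice→φ2] = [T, T, T]
r5 m[slip→φ1] = [T, T, T]
r5 m[slip→φ2] = [T, T, T]
r5 m[fog→φ3] = [T, T, F]
r5 m[fog→φ5] = [T, T, T]
fixed point reached at round 5
messages reach a fixed point at round 5

CONVERGED at round 5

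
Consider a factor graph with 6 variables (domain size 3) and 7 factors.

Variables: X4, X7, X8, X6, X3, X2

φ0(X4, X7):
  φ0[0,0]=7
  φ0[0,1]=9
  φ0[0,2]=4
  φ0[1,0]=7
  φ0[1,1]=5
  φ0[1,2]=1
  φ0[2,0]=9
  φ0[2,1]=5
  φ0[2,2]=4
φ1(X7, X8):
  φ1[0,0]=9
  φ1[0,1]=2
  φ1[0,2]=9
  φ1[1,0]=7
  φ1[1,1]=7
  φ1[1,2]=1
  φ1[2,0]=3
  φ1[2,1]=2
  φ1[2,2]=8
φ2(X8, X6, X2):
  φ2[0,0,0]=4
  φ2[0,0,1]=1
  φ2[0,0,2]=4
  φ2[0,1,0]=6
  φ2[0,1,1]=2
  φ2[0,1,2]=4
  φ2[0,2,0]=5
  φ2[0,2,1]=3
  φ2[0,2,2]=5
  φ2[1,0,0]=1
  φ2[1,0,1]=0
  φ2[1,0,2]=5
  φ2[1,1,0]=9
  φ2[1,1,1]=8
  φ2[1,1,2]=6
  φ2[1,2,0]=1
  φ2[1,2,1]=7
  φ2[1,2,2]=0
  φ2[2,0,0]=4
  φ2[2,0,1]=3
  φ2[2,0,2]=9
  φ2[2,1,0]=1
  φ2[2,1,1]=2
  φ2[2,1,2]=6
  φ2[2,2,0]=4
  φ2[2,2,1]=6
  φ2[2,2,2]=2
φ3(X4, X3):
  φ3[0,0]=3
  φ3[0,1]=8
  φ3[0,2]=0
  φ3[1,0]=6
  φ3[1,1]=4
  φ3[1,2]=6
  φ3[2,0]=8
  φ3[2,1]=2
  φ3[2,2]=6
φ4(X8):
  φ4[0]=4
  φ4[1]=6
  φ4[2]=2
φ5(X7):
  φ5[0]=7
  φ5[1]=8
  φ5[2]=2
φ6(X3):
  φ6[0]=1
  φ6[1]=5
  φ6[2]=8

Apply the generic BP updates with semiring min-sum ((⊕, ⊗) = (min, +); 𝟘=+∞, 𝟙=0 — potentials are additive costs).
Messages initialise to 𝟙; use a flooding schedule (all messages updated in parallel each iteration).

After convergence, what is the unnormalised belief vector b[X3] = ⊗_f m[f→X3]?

b[X3] = [18, 20, 22]

init: all messages = 𝟙 over 3 values
r1 m[φ0→X4] = [4, 1, 4]
r1 m[φ0→X7] = [7, 5, 1]
r1 m[φ1→X7] = [2, 1, 2]
r1 m[φ1→X8] = [3, 2, 1]
r1 m[φ2→X8] = [1, 0, 1]
r1 m[φ2→X6] = [0, 1, 0]
r1 m[φ2→X2] = [1, 0, 0]
r1 m[φ3→X4] = [0, 4, 2]
r1 m[φ3→X3] = [3, 2, 0]
r1 m[φ4→X8] = [4, 6, 2]
r1 m[φ5→X7] = [7, 8, 2]
r1 m[φ6→X3] = [1, 5, 8]
r1 m[X4→φ0] = [0, 0, 0]
r1 m[X4→φ3] = [0, 0, 0]
r1 m[X7→φ0] = [0, 0, 0]
r1 m[X7→φ1] = [0, 0, 0]
r1 m[X7→φ5] = [0, 0, 0]
r1 m[X8→φ1] = [0, 0, 0]
r1 m[X8→φ2] = [0, 0, 0]
r1 m[X8→φ4] = [0, 0, 0]
r1 m[X6→φ2] = [0, 0, 0]
r1 m[X3→φ3] = [0, 0, 0]
r1 m[X3→φ6] = [0, 0, 0]
r1 m[X2→φ2] = [0, 0, 0]
r2 m[φ0→X4] = [4, 1, 4]
r2 m[φ0→X7] = [7, 5, 1]
r2 m[φ1→X7] = [2, 1, 2]
r2 m[φ1→X8] = [3, 2, 1]
r2 m[φ2→X8] = [1, 0, 1]
r2 m[φ2→X6] = [0, 1, 0]
r2 m[φ2→X2] = [1, 0, 0]
r2 m[φ3→X4] = [0, 4, 2]
r2 m[φ3→X3] = [3, 2, 0]
r2 m[φ4→X8] = [4, 6, 2]
r2 m[φ5→X7] = [7, 8, 2]
r2 m[φ6→X3] = [1, 5, 8]
r2 m[X4→φ0] = [0, 4, 2]
r2 m[X4→φ3] = [4, 1, 4]
r2 m[X7→φ0] = [9, 9, 4]
r2 m[X7→φ1] = [14, 13, 3]
r2 m[X7→φ5] = [9, 6, 3]
r2 m[X8→φ1] = [5, 6, 3]
r2 m[X8→φ2] = [7, 8, 3]
r2 m[X8→φ4] = [4, 2, 2]
r2 m[X6→φ2] = [0, 0, 0]
r2 m[X3→φ3] = [1, 5, 8]
r2 m[X3→φ6] = [3, 2, 0]
r2 m[X2→φ2] = [0, 0, 0]
r3 m[φ0→X4] = [8, 5, 8]
r3 m[φ0→X7] = [7, 7, 4]
r3 m[φ1→X7] = [8, 4, 8]
r3 m[φ1→X8] = [6, 5, 11]
r3 m[φ2→X8] = [1, 0, 1]
r3 m[φ2→X6] = [6, 4, 5]
r3 m[φ2→X2] = [4, 5, 5]
r3 m[φ3→X4] = [4, 7, 7]
r3 m[φ3→X3] = [7, 5, 4]
r3 m[φ4→X8] = [4, 6, 2]
r3 m[φ5→X7] = [7, 8, 2]
r3 m[φ6→X3] = [1, 5, 8]
r3 m[X4→φ0] = [0, 4, 2]
r3 m[X4→φ3] = [4, 1, 4]
r3 m[X7→φ0] = [9, 9, 4]
r3 m[X7→φ1] = [14, 13, 3]
r3 m[X7→φ5] = [9, 6, 3]
r3 m[X8→φ1] = [5, 6, 3]
r3 m[X8→φ2] = [7, 8, 3]
r3 m[X8→φ4] = [4, 2, 2]
r3 m[X6→φ2] = [0, 0, 0]
r3 m[X3→φ3] = [1, 5, 8]
r3 m[X3→φ6] = [3, 2, 0]
r3 m[X2→φ2] = [0, 0, 0]
r4 m[φ0→X4] = [8, 5, 8]
r4 m[φ0→X7] = [7, 7, 4]
r4 m[φ1→X7] = [8, 4, 8]
r4 m[φ1→X8] = [6, 5, 11]
r4 m[φ2→X8] = [1, 0, 1]
r4 m[φ2→X6] = [6, 4, 5]
r4 m[φ2→X2] = [4, 5, 5]
r4 m[φ3→X4] = [4, 7, 7]
r4 m[φ3→X3] = [7, 5, 4]
r4 m[φ4→X8] = [4, 6, 2]
r4 m[φ5→X7] = [7, 8, 2]
r4 m[φ6→X3] = [1, 5, 8]
r4 m[X4→φ0] = [4, 7, 7]
r4 m[X4→φ3] = [8, 5, 8]
r4 m[X7→φ0] = [15, 12, 10]
r4 m[X7→φ1] = [14, 15, 6]
r4 m[X7→φ5] = [15, 11, 12]
r4 m[X8→φ1] = [5, 6, 3]
r4 m[X8→φ2] = [10, 11, 13]
r4 m[X8→φ4] = [7, 5, 12]
r4 m[X6→φ2] = [0, 0, 0]
r4 m[X3→φ3] = [1, 5, 8]
r4 m[X3→φ6] = [7, 5, 4]
r4 m[X2→φ2] = [0, 0, 0]
r5 m[φ0→X4] = [14, 11, 14]
r5 m[φ0→X7] = [11, 12, 8]
r5 m[φ1→X7] = [8, 4, 8]
r5 m[φ1→X8] = [9, 8, 14]
r5 m[φ2→X8] = [1, 0, 1]
r5 m[φ2→X6] = [11, 12, 11]
r5 m[φ2→X2] = [12, 11, 11]
r5 m[φ3→X4] = [4, 7, 7]
r5 m[φ3→X3] = [11, 9, 8]
r5 m[φ4→X8] = [4, 6, 2]
r5 m[φ5→X7] = [7, 8, 2]
r5 m[φ6→X3] = [1, 5, 8]
r5 m[X4→φ0] = [4, 7, 7]
r5 m[X4→φ3] = [8, 5, 8]
r5 m[X7→φ0] = [15, 12, 10]
r5 m[X7→φ1] = [14, 15, 6]
r5 m[X7→φ5] = [15, 11, 12]
r5 m[X8→φ1] = [5, 6, 3]
r5 m[X8→φ2] = [10, 11, 13]
r5 m[X8→φ4] = [7, 5, 12]
r5 m[X6→φ2] = [0, 0, 0]
r5 m[X3→φ3] = [1, 5, 8]
r5 m[X3→φ6] = [7, 5, 4]
r5 m[X2→φ2] = [0, 0, 0]
r6 m[φ0→X4] = [14, 11, 14]
r6 m[φ0→X7] = [11, 12, 8]
r6 m[φ1→X7] = [8, 4, 8]
r6 m[φ1→X8] = [9, 8, 14]
r6 m[φ2→X8] = [1, 0, 1]
r6 m[φ2→X6] = [11, 12, 11]
r6 m[φ2→X2] = [12, 11, 11]
r6 m[φ3→X4] = [4, 7, 7]
r6 m[φ3→X3] = [11, 9, 8]
r6 m[φ4→X8] = [4, 6, 2]
r6 m[φ5→X7] = [7, 8, 2]
r6 m[φ6→X3] = [1, 5, 8]
r6 m[X4→φ0] = [4, 7, 7]
r6 m[X4→φ3] = [14, 11, 14]
r6 m[X7→φ0] = [15, 12, 10]
r6 m[X7→φ1] = [18, 20, 10]
r6 m[X7→φ5] = [19, 16, 16]
r6 m[X8→φ1] = [5, 6, 3]
r6 m[X8→φ2] = [13, 14, 16]
r6 m[X8→φ4] = [10, 8, 15]
r6 m[X6→φ2] = [0, 0, 0]
r6 m[X3→φ3] = [1, 5, 8]
r6 m[X3→φ6] = [11, 9, 8]
r6 m[X2→φ2] = [0, 0, 0]
r7 m[φ0→X4] = [14, 11, 14]
r7 m[φ0→X7] = [11, 12, 8]
r7 m[φ1→X7] = [8, 4, 8]
r7 m[φ1→X8] = [13, 12, 18]
r7 m[φ2→X8] = [1, 0, 1]
r7 m[φ2→X6] = [14, 15, 14]
r7 m[φ2→X2] = [15, 14, 14]
r7 m[φ3→X4] = [4, 7, 7]
r7 m[φ3→X3] = [17, 15, 14]
r7 m[φ4→X8] = [4, 6, 2]
r7 m[φ5→X7] = [7, 8, 2]
r7 m[φ6→X3] = [1, 5, 8]
r7 m[X4→φ0] = [4, 7, 7]
r7 m[X4→φ3] = [14, 11, 14]
r7 m[X7→φ0] = [15, 12, 10]
r7 m[X7→φ1] = [18, 20, 10]
r7 m[X7→φ5] = [19, 16, 16]
r7 m[X8→φ1] = [5, 6, 3]
r7 m[X8→φ2] = [13, 14, 16]
r7 m[X8→φ4] = [10, 8, 15]
r7 m[X6→φ2] = [0, 0, 0]
r7 m[X3→φ3] = [1, 5, 8]
r7 m[X3→φ6] = [11, 9, 8]
r7 m[X2→φ2] = [0, 0, 0]
r8 m[φ0→X4] = [14, 11, 14]
r8 m[φ0→X7] = [11, 12, 8]
r8 m[φ1→X7] = [8, 4, 8]
r8 m[φ1→X8] = [13, 12, 18]
r8 m[φ2→X8] = [1, 0, 1]
r8 m[φ2→X6] = [14, 15, 14]
r8 m[φ2→X2] = [15, 14, 14]
r8 m[φ3→X4] = [4, 7, 7]
r8 m[φ3→X3] = [17, 15, 14]
r8 m[φ4→X8] = [4, 6, 2]
r8 m[φ5→X7] = [7, 8, 2]
r8 m[φ6→X3] = [1, 5, 8]
r8 m[X4→φ0] = [4, 7, 7]
r8 m[X4→φ3] = [14, 11, 14]
r8 m[X7→φ0] = [15, 12, 10]
r8 m[X7→φ1] = [18, 20, 10]
r8 m[X7→φ5] = [19, 16, 16]
r8 m[X8→φ1] = [5, 6, 3]
r8 m[X8→φ2] = [17, 18, 20]
r8 m[X8→φ4] = [14, 12, 19]
r8 m[X6→φ2] = [0, 0, 0]
r8 m[X3→φ3] = [1, 5, 8]
r8 m[X3→φ6] = [17, 15, 14]
r8 m[X2→φ2] = [0, 0, 0]
r9 m[φ0→X4] = [14, 11, 14]
r9 m[φ0→X7] = [11, 12, 8]
r9 m[φ1→X7] = [8, 4, 8]
r9 m[φ1→X8] = [13, 12, 18]
r9 m[φ2→X8] = [1, 0, 1]
r9 m[φ2→X6] = [18, 19, 18]
r9 m[φ2→X2] = [19, 18, 18]
r9 m[φ3→X4] = [4, 7, 7]
r9 m[φ3→X3] = [17, 15, 14]
r9 m[φ4→X8] = [4, 6, 2]
r9 m[φ5→X7] = [7, 8, 2]
r9 m[φ6→X3] = [1, 5, 8]
r9 m[X4→φ0] = [4, 7, 7]
r9 m[X4→φ3] = [14, 11, 14]
r9 m[X7→φ0] = [15, 12, 10]
r9 m[X7→φ1] = [18, 20, 10]
r9 m[X7→φ5] = [19, 16, 16]
r9 m[X8→φ1] = [5, 6, 3]
r9 m[X8→φ2] = [17, 18, 20]
r9 m[X8→φ4] = [14, 12, 19]
r9 m[X6→φ2] = [0, 0, 0]
r9 m[X3→φ3] = [1, 5, 8]
r9 m[X3→φ6] = [17, 15, 14]
r9 m[X2→φ2] = [0, 0, 0]
r10 m[φ0→X4] = [14, 11, 14]
r10 m[φ0→X7] = [11, 12, 8]
r10 m[φ1→X7] = [8, 4, 8]
r10 m[φ1→X8] = [13, 12, 18]
r10 m[φ2→X8] = [1, 0, 1]
r10 m[φ2→X6] = [18, 19, 18]
r10 m[φ2→X2] = [19, 18, 18]
r10 m[φ3→X4] = [4, 7, 7]
r10 m[φ3→X3] = [17, 15, 14]
r10 m[φ4→X8] = [4, 6, 2]
r10 m[φ5→X7] = [7, 8, 2]
r10 m[φ6→X3] = [1, 5, 8]
r10 m[X4→φ0] = [4, 7, 7]
r10 m[X4→φ3] = [14, 11, 14]
r10 m[X7→φ0] = [15, 12, 10]
r10 m[X7→φ1] = [18, 20, 10]
r10 m[X7→φ5] = [19, 16, 16]
r10 m[X8→φ1] = [5, 6, 3]
r10 m[X8→φ2] = [17, 18, 20]
r10 m[X8→φ4] = [14, 12, 19]
r10 m[X6→φ2] = [0, 0, 0]
r10 m[X3→φ3] = [1, 5, 8]
r10 m[X3→φ6] = [17, 15, 14]
r10 m[X2→φ2] = [0, 0, 0]
fixed point reached at round 10
b[X3] = ⊗ incoming = [18, 20, 22]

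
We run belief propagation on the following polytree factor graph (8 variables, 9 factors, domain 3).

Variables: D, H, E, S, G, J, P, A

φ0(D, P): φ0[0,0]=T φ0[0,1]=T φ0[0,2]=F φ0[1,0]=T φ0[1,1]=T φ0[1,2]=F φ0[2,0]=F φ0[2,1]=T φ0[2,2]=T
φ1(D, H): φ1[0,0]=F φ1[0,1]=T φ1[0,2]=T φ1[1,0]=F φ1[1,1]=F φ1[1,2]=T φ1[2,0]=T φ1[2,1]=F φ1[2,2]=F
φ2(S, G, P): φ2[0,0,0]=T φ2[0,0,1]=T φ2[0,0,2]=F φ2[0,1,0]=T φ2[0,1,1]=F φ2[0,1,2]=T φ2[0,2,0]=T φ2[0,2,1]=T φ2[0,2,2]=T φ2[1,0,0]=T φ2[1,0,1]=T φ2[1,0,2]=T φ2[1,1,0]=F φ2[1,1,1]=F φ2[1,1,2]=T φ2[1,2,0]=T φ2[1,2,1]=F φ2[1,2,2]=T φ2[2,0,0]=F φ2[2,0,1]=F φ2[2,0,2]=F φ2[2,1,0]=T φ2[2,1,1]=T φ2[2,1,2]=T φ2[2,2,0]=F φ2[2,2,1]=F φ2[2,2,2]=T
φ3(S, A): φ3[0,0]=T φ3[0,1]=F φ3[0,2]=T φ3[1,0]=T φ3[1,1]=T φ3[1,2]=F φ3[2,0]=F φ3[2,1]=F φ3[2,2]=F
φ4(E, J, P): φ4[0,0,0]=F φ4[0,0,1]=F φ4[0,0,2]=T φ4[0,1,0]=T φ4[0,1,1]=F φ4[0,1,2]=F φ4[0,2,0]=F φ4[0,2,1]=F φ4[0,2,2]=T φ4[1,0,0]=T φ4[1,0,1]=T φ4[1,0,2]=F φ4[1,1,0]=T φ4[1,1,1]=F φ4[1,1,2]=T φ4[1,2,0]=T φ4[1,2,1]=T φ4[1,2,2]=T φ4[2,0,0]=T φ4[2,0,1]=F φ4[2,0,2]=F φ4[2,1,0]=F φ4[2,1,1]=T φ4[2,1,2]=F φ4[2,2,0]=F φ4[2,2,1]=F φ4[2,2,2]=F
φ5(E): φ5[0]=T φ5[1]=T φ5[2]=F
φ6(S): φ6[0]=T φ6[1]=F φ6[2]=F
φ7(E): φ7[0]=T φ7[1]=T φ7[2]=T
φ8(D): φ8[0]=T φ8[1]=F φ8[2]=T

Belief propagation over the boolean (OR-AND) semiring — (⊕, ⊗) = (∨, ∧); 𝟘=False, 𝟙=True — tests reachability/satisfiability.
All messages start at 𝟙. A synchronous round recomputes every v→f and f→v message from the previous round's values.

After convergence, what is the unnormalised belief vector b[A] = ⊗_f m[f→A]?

init: all messages = 𝟙 over 3 values
r1 m[φ0→D] = [T, T, T]
r1 m[φ0→P] = [T, T, T]
r1 m[φ1→D] = [T, T, T]
r1 m[φ1→H] = [T, T, T]
r1 m[φ2→S] = [T, T, T]
r1 m[φ2→G] = [T, T, T]
r1 m[φ2→P] = [T, T, T]
r1 m[φ3→S] = [T, T, F]
r1 m[φ3→A] = [T, T, T]
r1 m[φ4→E] = [T, T, T]
r1 m[φ4→J] = [T, T, T]
r1 m[φ4→P] = [T, T, T]
r1 m[φ5→E] = [T, T, F]
r1 m[φ6→S] = [T, F, F]
r1 m[φ7→E] = [T, T, T]
r1 m[φ8→D] = [T, F, T]
r1 m[D→φ0] = [T, T, T]
r1 m[D→φ1] = [T, T, T]
r1 m[D→φ8] = [T, T, T]
r1 m[H→φ1] = [T, T, T]
r1 m[E→φ4] = [T, T, T]
r1 m[E→φ5] = [T, T, T]
r1 m[E→φ7] = [T, T, T]
r1 m[S→φ2] = [T, T, T]
r1 m[S→φ3] = [T, T, T]
r1 m[S→φ6] = [T, T, T]
r1 m[G→φ2] = [T, T, T]
r1 m[J→φ4] = [T, T, T]
r1 m[P→φ0] = [T, T, T]
r1 m[P→φ2] = [T, T, T]
r1 m[P→φ4] = [T, T, T]
r1 m[A→φ3] = [T, T, T]
r2 m[φ0→D] = [T, T, T]
r2 m[φ0→P] = [T, T, T]
r2 m[φ1→D] = [T, T, T]
r2 m[φ1→H] = [T, T, T]
r2 m[φ2→S] = [T, T, T]
r2 m[φ2→G] = [T, T, T]
r2 m[φ2→P] = [T, T, T]
r2 m[φ3→S] = [T, T, F]
r2 m[φ3→A] = [T, T, T]
r2 m[φ4→E] = [T, T, T]
r2 m[φ4→J] = [T, T, T]
r2 m[φ4→P] = [T, T, T]
r2 m[φ5→E] = [T, T, F]
r2 m[φ6→S] = [T, F, F]
r2 m[φ7→E] = [T, T, T]
r2 m[φ8→D] = [T, F, T]
r2 m[D→φ0] = [T, F, T]
r2 m[D→φ1] = [T, F, T]
r2 m[D→φ8] = [T, T, T]
r2 m[H→φ1] = [T, T, T]
r2 m[E→φ4] = [T, T, F]
r2 m[E→φ5] = [T, T, T]
r2 m[E→φ7] = [T, T, F]
r2 m[S→φ2] = [T, F, F]
r2 m[S→φ3] = [T, F, F]
r2 m[S→φ6] = [T, T, F]
r2 m[G→φ2] = [T, T, T]
r2 m[J→φ4] = [T, T, T]
r2 m[P→φ0] = [T, T, T]
r2 m[P→φ2] = [T, T, T]
r2 m[P→φ4] = [T, T, T]
r2 m[A→φ3] = [T, T, T]
r3 m[φ0→D] = [T, T, T]
r3 m[φ0→P] = [T, T, T]
r3 m[φ1→D] = [T, T, T]
r3 m[φ1→H] = [T, T, T]
r3 m[φ2→S] = [T, T, T]
r3 m[φ2→G] = [T, T, T]
r3 m[φ2→P] = [T, T, T]
r3 m[φ3→S] = [T, T, F]
r3 m[φ3→A] = [T, F, T]
r3 m[φ4→E] = [T, T, T]
r3 m[φ4→J] = [T, T, T]
r3 m[φ4→P] = [T, T, T]
r3 m[φ5→E] = [T, T, F]
r3 m[φ6→S] = [T, F, F]
r3 m[φ7→E] = [T, T, T]
r3 m[φ8→D] = [T, F, T]
r3 m[D→φ0] = [T, F, T]
r3 m[D→φ1] = [T, F, T]
r3 m[D→φ8] = [T, T, T]
r3 m[H→φ1] = [T, T, T]
r3 m[E→φ4] = [T, T, F]
r3 m[E→φ5] = [T, T, T]
r3 m[E→φ7] = [T, T, F]
r3 m[S→φ2] = [T, F, F]
r3 m[S→φ3] = [T, F, F]
r3 m[S→φ6] = [T, T, F]
r3 m[G→φ2] = [T, T, T]
r3 m[J→φ4] = [T, T, T]
r3 m[P→φ0] = [T, T, T]
r3 m[P→φ2] = [T, T, T]
r3 m[P→φ4] = [T, T, T]
r3 m[A→φ3] = [T, T, T]
r4 m[φ0→D] = [T, T, T]
r4 m[φ0→P] = [T, T, T]
r4 m[φ1→D] = [T, T, T]
r4 m[φ1→H] = [T, T, T]
r4 m[φ2→S] = [T, T, T]
r4 m[φ2→G] = [T, T, T]
r4 m[φ2→P] = [T, T, T]
r4 m[φ3→S] = [T, T, F]
r4 m[φ3→A] = [T, F, T]
r4 m[φ4→E] = [T, T, T]
r4 m[φ4→J] = [T, T, T]
r4 m[φ4→P] = [T, T, T]
r4 m[φ5→E] = [T, T, F]
r4 m[φ6→S] = [T, F, F]
r4 m[φ7→E] = [T, T, T]
r4 m[φ8→D] = [T, F, T]
r4 m[D→φ0] = [T, F, T]
r4 m[D→φ1] = [T, F, T]
r4 m[D→φ8] = [T, T, T]
r4 m[H→φ1] = [T, T, T]
r4 m[E→φ4] = [T, T, F]
r4 m[E→φ5] = [T, T, T]
r4 m[E→φ7] = [T, T, F]
r4 m[S→φ2] = [T, F, F]
r4 m[S→φ3] = [T, F, F]
r4 m[S→φ6] = [T, T, F]
r4 m[G→φ2] = [T, T, T]
r4 m[J→φ4] = [T, T, T]
r4 m[P→φ0] = [T, T, T]
r4 m[P→φ2] = [T, T, T]
r4 m[P→φ4] = [T, T, T]
r4 m[A→φ3] = [T, T, T]
fixed point reached at round 4
b[A] = ⊗ incoming = [T, F, T]

b[A] = [T, F, T]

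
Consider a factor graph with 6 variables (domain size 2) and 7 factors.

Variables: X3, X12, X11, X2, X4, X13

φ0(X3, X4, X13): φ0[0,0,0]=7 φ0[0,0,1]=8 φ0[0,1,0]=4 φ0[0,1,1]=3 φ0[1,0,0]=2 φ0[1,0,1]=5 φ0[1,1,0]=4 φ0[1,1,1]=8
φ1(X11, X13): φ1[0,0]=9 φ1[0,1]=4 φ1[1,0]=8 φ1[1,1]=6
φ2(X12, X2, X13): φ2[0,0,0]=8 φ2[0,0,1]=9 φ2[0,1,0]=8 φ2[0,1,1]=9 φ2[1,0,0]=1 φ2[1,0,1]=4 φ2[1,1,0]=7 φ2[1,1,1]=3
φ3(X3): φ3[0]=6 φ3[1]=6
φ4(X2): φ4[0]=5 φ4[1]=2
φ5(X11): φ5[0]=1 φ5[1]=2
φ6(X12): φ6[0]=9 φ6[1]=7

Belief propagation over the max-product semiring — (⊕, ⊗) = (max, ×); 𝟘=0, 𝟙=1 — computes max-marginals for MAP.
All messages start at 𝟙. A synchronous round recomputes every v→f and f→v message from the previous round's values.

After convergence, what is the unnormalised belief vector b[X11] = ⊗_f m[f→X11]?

b[X11] = [136080, 241920]

init: all messages = 𝟙 over 2 values
r1 m[φ0→X3] = [8, 8]
r1 m[φ0→X4] = [8, 8]
r1 m[φ0→X13] = [7, 8]
r1 m[φ1→X11] = [9, 8]
r1 m[φ1→X13] = [9, 6]
r1 m[φ2→X12] = [9, 7]
r1 m[φ2→X2] = [9, 9]
r1 m[φ2→X13] = [8, 9]
r1 m[φ3→X3] = [6, 6]
r1 m[φ4→X2] = [5, 2]
r1 m[φ5→X11] = [1, 2]
r1 m[φ6→X12] = [9, 7]
r1 m[X3→φ0] = [1, 1]
r1 m[X3→φ3] = [1, 1]
r1 m[X12→φ2] = [1, 1]
r1 m[X12→φ6] = [1, 1]
r1 m[X11→φ1] = [1, 1]
r1 m[X11→φ5] = [1, 1]
r1 m[X2→φ2] = [1, 1]
r1 m[X2→φ4] = [1, 1]
r1 m[X4→φ0] = [1, 1]
r1 m[X13→φ0] = [1, 1]
r1 m[X13→φ1] = [1, 1]
r1 m[X13→φ2] = [1, 1]
r2 m[φ0→X3] = [8, 8]
r2 m[φ0→X4] = [8, 8]
r2 m[φ0→X13] = [7, 8]
r2 m[φ1→X11] = [9, 8]
r2 m[φ1→X13] = [9, 6]
r2 m[φ2→X12] = [9, 7]
r2 m[φ2→X2] = [9, 9]
r2 m[φ2→X13] = [8, 9]
r2 m[φ3→X3] = [6, 6]
r2 m[φ4→X2] = [5, 2]
r2 m[φ5→X11] = [1, 2]
r2 m[φ6→X12] = [9, 7]
r2 m[X3→φ0] = [6, 6]
r2 m[X3→φ3] = [8, 8]
r2 m[X12→φ2] = [9, 7]
r2 m[X12→φ6] = [9, 7]
r2 m[X11→φ1] = [1, 2]
r2 m[X11→φ5] = [9, 8]
r2 m[X2→φ2] = [5, 2]
r2 m[X2→φ4] = [9, 9]
r2 m[X4→φ0] = [1, 1]
r2 m[X13→φ0] = [72, 54]
r2 m[X13→φ1] = [56, 72]
r2 m[X13→φ2] = [63, 48]
r3 m[φ0→X3] = [504, 432]
r3 m[φ0→X4] = [3024, 2592]
r3 m[φ0→X13] = [42, 48]
r3 m[φ1→X11] = [504, 448]
r3 m[φ1→X13] = [16, 12]
r3 m[φ2→X12] = [2520, 960]
r3 m[φ2→X2] = [4536, 4536]
r3 m[φ2→X13] = [360, 405]
r3 m[φ3→X3] = [6, 6]
r3 m[φ4→X2] = [5, 2]
r3 m[φ5→X11] = [1, 2]
r3 m[φ6→X12] = [9, 7]
r3 m[X3→φ0] = [6, 6]
r3 m[X3→φ3] = [8, 8]
r3 m[X12→φ2] = [9, 7]
r3 m[X12→φ6] = [9, 7]
r3 m[X11→φ1] = [1, 2]
r3 m[X11→φ5] = [9, 8]
r3 m[X2→φ2] = [5, 2]
r3 m[X2→φ4] = [9, 9]
r3 m[X4→φ0] = [1, 1]
r3 m[X13→φ0] = [72, 54]
r3 m[X13→φ1] = [56, 72]
r3 m[X13→φ2] = [63, 48]
r4 m[φ0→X3] = [504, 432]
r4 m[φ0→X4] = [3024, 2592]
r4 m[φ0→X13] = [42, 48]
r4 m[φ1→X11] = [504, 448]
r4 m[φ1→X13] = [16, 12]
r4 m[φ2→X12] = [2520, 960]
r4 m[φ2→X2] = [4536, 4536]
r4 m[φ2→X13] = [360, 405]
r4 m[φ3→X3] = [6, 6]
r4 m[φ4→X2] = [5, 2]
r4 m[φ5→X11] = [1, 2]
r4 m[φ6→X12] = [9, 7]
r4 m[X3→φ0] = [6, 6]
r4 m[X3→φ3] = [504, 432]
r4 m[X12→φ2] = [9, 7]
r4 m[X12→φ6] = [2520, 960]
r4 m[X11→φ1] = [1, 2]
r4 m[X11→φ5] = [504, 448]
r4 m[X2→φ2] = [5, 2]
r4 m[X2→φ4] = [4536, 4536]
r4 m[X4→φ0] = [1, 1]
r4 m[X13→φ0] = [5760, 4860]
r4 m[X13→φ1] = [15120, 19440]
r4 m[X13→φ2] = [672, 576]
r5 m[φ0→X3] = [40320, 38880]
r5 m[φ0→X4] = [241920, 233280]
r5 m[φ0→X13] = [42, 48]
r5 m[φ1→X11] = [136080, 120960]
r5 m[φ1→X13] = [16, 12]
r5 m[φ2→X12] = [26880, 11520]
r5 m[φ2→X2] = [48384, 48384]
r5 m[φ2→X13] = [360, 405]
r5 m[φ3→X3] = [6, 6]
r5 m[φ4→X2] = [5, 2]
r5 m[φ5→X11] = [1, 2]
r5 m[φ6→X12] = [9, 7]
r5 m[X3→φ0] = [6, 6]
r5 m[X3→φ3] = [504, 432]
r5 m[X12→φ2] = [9, 7]
r5 m[X12→φ6] = [2520, 960]
r5 m[X11→φ1] = [1, 2]
r5 m[X11→φ5] = [504, 448]
r5 m[X2→φ2] = [5, 2]
r5 m[X2→φ4] = [4536, 4536]
r5 m[X4→φ0] = [1, 1]
r5 m[X13→φ0] = [5760, 4860]
r5 m[X13→φ1] = [15120, 19440]
r5 m[X13→φ2] = [672, 576]
r6 m[φ0→X3] = [40320, 38880]
r6 m[φ0→X4] = [241920, 233280]
r6 m[φ0→X13] = [42, 48]
r6 m[φ1→X11] = [136080, 120960]
r6 m[φ1→X13] = [16, 12]
r6 m[φ2→X12] = [26880, 11520]
r6 m[φ2→X2] = [48384, 48384]
r6 m[φ2→X13] = [360, 405]
r6 m[φ3→X3] = [6, 6]
r6 m[φ4→X2] = [5, 2]
r6 m[φ5→X11] = [1, 2]
r6 m[φ6→X12] = [9, 7]
r6 m[X3→φ0] = [6, 6]
r6 m[X3→φ3] = [40320, 38880]
r6 m[X12→φ2] = [9, 7]
r6 m[X12→φ6] = [26880, 11520]
r6 m[X11→φ1] = [1, 2]
r6 m[X11→φ5] = [136080, 120960]
r6 m[X2→φ2] = [5, 2]
r6 m[X2→φ4] = [48384, 48384]
r6 m[X4→φ0] = [1, 1]
r6 m[X13→φ0] = [5760, 4860]
r6 m[X13→φ1] = [15120, 19440]
r6 m[X13→φ2] = [672, 576]
r7 m[φ0→X3] = [40320, 38880]
r7 m[φ0→X4] = [241920, 233280]
r7 m[φ0→X13] = [42, 48]
r7 m[φ1→X11] = [136080, 120960]
r7 m[φ1→X13] = [16, 12]
r7 m[φ2→X12] = [26880, 11520]
r7 m[φ2→X2] = [48384, 48384]
r7 m[φ2→X13] = [360, 405]
r7 m[φ3→X3] = [6, 6]
r7 m[φ4→X2] = [5, 2]
r7 m[φ5→X11] = [1, 2]
r7 m[φ6→X12] = [9, 7]
r7 m[X3→φ0] = [6, 6]
r7 m[X3→φ3] = [40320, 38880]
r7 m[X12→φ2] = [9, 7]
r7 m[X12→φ6] = [26880, 11520]
r7 m[X11→φ1] = [1, 2]
r7 m[X11→φ5] = [136080, 120960]
r7 m[X2→φ2] = [5, 2]
r7 m[X2→φ4] = [48384, 48384]
r7 m[X4→φ0] = [1, 1]
r7 m[X13→φ0] = [5760, 4860]
r7 m[X13→φ1] = [15120, 19440]
r7 m[X13→φ2] = [672, 576]
fixed point reached at round 7
b[X11] = ⊗ incoming = [136080, 241920]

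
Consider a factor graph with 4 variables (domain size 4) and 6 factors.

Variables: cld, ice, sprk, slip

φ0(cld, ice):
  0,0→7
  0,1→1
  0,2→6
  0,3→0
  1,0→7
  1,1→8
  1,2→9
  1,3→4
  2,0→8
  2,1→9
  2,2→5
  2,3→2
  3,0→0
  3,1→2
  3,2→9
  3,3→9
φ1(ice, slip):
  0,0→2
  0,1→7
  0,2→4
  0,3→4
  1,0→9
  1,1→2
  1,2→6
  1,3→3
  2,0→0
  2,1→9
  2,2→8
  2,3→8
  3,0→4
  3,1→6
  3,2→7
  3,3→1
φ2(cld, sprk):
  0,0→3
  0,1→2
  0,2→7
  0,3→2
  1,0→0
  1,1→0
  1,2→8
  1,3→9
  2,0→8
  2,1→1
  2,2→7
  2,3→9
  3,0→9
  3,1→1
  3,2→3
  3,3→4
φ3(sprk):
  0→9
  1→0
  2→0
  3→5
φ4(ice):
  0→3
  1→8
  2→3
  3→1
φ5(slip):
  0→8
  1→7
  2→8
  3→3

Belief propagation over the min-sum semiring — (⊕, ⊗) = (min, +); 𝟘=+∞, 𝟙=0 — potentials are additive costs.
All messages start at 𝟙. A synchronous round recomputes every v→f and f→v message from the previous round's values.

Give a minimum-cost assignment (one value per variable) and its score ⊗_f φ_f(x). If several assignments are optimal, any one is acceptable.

init: all messages = 𝟙 over 4 values
r1 m[φ0→cld] = [0, 4, 2, 0]
r1 m[φ0→ice] = [0, 1, 5, 0]
r1 m[φ1→ice] = [2, 2, 0, 1]
r1 m[φ1→slip] = [0, 2, 4, 1]
r1 m[φ2→cld] = [2, 0, 1, 1]
r1 m[φ2→sprk] = [0, 0, 3, 2]
r1 m[φ3→sprk] = [9, 0, 0, 5]
r1 m[φ4→ice] = [3, 8, 3, 1]
r1 m[φ5→slip] = [8, 7, 8, 3]
r1 m[cld→φ0] = [0, 0, 0, 0]
r1 m[cld→φ2] = [0, 0, 0, 0]
r1 m[ice→φ0] = [0, 0, 0, 0]
r1 m[ice→φ1] = [0, 0, 0, 0]
r1 m[ice→φ4] = [0, 0, 0, 0]
r1 m[sprk→φ2] = [0, 0, 0, 0]
r1 m[sprk→φ3] = [0, 0, 0, 0]
r1 m[slip→φ1] = [0, 0, 0, 0]
r1 m[slip→φ5] = [0, 0, 0, 0]
r2 m[φ0→cld] = [0, 4, 2, 0]
r2 m[φ0→ice] = [0, 1, 5, 0]
r2 m[φ1→ice] = [2, 2, 0, 1]
r2 m[φ1→slip] = [0, 2, 4, 1]
r2 m[φ2→cld] = [2, 0, 1, 1]
r2 m[φ2→sprk] = [0, 0, 3, 2]
r2 m[φ3→sprk] = [9, 0, 0, 5]
r2 m[φ4→ice] = [3, 8, 3, 1]
r2 m[φ5→slip] = [8, 7, 8, 3]
r2 m[cld→φ0] = [2, 0, 1, 1]
r2 m[cld→φ2] = [0, 4, 2, 0]
r2 m[ice→φ0] = [5, 10, 3, 2]
r2 m[ice→φ1] = [3, 9, 8, 1]
r2 m[ice→φ4] = [2, 3, 5, 1]
r2 m[sprk→φ2] = [9, 0, 0, 5]
r2 m[sprk→φ3] = [0, 0, 3, 2]
r2 m[slip→φ1] = [8, 7, 8, 3]
r2 m[slip→φ5] = [0, 2, 4, 1]
r3 m[φ0→cld] = [2, 6, 4, 5]
r3 m[φ0→ice] = [1, 3, 6, 2]
r3 m[φ1→ice] = [7, 6, 8, 4]
r3 m[φ1→slip] = [5, 7, 7, 2]
r3 m[φ2→cld] = [2, 0, 1, 1]
r3 m[φ2→sprk] = [3, 1, 3, 2]
r3 m[φ3→sprk] = [9, 0, 0, 5]
r3 m[φ4→ice] = [3, 8, 3, 1]
r3 m[φ5→slip] = [8, 7, 8, 3]
r3 m[cld→φ0] = [2, 0, 1, 1]
r3 m[cld→φ2] = [0, 4, 2, 0]
r3 m[ice→φ0] = [5, 10, 3, 2]
r3 m[ice→φ1] = [3, 9, 8, 1]
r3 m[ice→φ4] = [2, 3, 5, 1]
r3 m[sprk→φ2] = [9, 0, 0, 5]
r3 m[sprk→φ3] = [0, 0, 3, 2]
r3 m[slip→φ1] = [8, 7, 8, 3]
r3 m[slip→φ5] = [0, 2, 4, 1]
r4 m[φ0→cld] = [2, 6, 4, 5]
r4 m[φ0→ice] = [1, 3, 6, 2]
r4 m[φ1→ice] = [7, 6, 8, 4]
r4 m[φ1→slip] = [5, 7, 7, 2]
r4 m[φ2→cld] = [2, 0, 1, 1]
r4 m[φ2→sprk] = [3, 1, 3, 2]
r4 m[φ3→sprk] = [9, 0, 0, 5]
r4 m[φ4→ice] = [3, 8, 3, 1]
r4 m[φ5→slip] = [8, 7, 8, 3]
r4 m[cld→φ0] = [2, 0, 1, 1]
r4 m[cld→φ2] = [2, 6, 4, 5]
r4 m[ice→φ0] = [10, 14, 11, 5]
r4 m[ice→φ1] = [4, 11, 9, 3]
r4 m[ice→φ4] = [8, 9, 14, 6]
r4 m[sprk→φ2] = [9, 0, 0, 5]
r4 m[sprk→φ3] = [3, 1, 3, 2]
r4 m[slip→φ1] = [8, 7, 8, 3]
r4 m[slip→φ5] = [5, 7, 7, 2]
r5 m[φ0→cld] = [5, 9, 7, 10]
r5 m[φ0→ice] = [1, 3, 6, 2]
r5 m[φ1→ice] = [7, 6, 8, 4]
r5 m[φ1→slip] = [6, 9, 8, 4]
r5 m[φ2→cld] = [2, 0, 1, 1]
r5 m[φ2→sprk] = [5, 4, 8, 4]
r5 m[φ3→sprk] = [9, 0, 0, 5]
r5 m[φ4→ice] = [3, 8, 3, 1]
r5 m[φ5→slip] = [8, 7, 8, 3]
r5 m[cld→φ0] = [2, 0, 1, 1]
r5 m[cld→φ2] = [2, 6, 4, 5]
r5 m[ice→φ0] = [10, 14, 11, 5]
r5 m[ice→φ1] = [4, 11, 9, 3]
r5 m[ice→φ4] = [8, 9, 14, 6]
r5 m[sprk→φ2] = [9, 0, 0, 5]
r5 m[sprk→φ3] = [3, 1, 3, 2]
r5 m[slip→φ1] = [8, 7, 8, 3]
r5 m[slip→φ5] = [5, 7, 7, 2]
r6 m[φ0→cld] = [5, 9, 7, 10]
r6 m[φ0→ice] = [1, 3, 6, 2]
r6 m[φ1→ice] = [7, 6, 8, 4]
r6 m[φ1→slip] = [6, 9, 8, 4]
r6 m[φ2→cld] = [2, 0, 1, 1]
r6 m[φ2→sprk] = [5, 4, 8, 4]
r6 m[φ3→sprk] = [9, 0, 0, 5]
r6 m[φ4→ice] = [3, 8, 3, 1]
r6 m[φ5→slip] = [8, 7, 8, 3]
r6 m[cld→φ0] = [2, 0, 1, 1]
r6 m[cld→φ2] = [5, 9, 7, 10]
r6 m[ice→φ0] = [10, 14, 11, 5]
r6 m[ice→φ1] = [4, 11, 9, 3]
r6 m[ice→φ4] = [8, 9, 14, 6]
r6 m[sprk→φ2] = [9, 0, 0, 5]
r6 m[sprk→φ3] = [5, 4, 8, 4]
r6 m[slip→φ1] = [8, 7, 8, 3]
r6 m[slip→φ5] = [6, 9, 8, 4]
r7 m[φ0→cld] = [5, 9, 7, 10]
r7 m[φ0→ice] = [1, 3, 6, 2]
r7 m[φ1→ice] = [7, 6, 8, 4]
r7 m[φ1→slip] = [6, 9, 8, 4]
r7 m[φ2→cld] = [2, 0, 1, 1]
r7 m[φ2→sprk] = [8, 7, 12, 7]
r7 m[φ3→sprk] = [9, 0, 0, 5]
r7 m[φ4→ice] = [3, 8, 3, 1]
r7 m[φ5→slip] = [8, 7, 8, 3]
r7 m[cld→φ0] = [2, 0, 1, 1]
r7 m[cld→φ2] = [5, 9, 7, 10]
r7 m[ice→φ0] = [10, 14, 11, 5]
r7 m[ice→φ1] = [4, 11, 9, 3]
r7 m[ice→φ4] = [8, 9, 14, 6]
r7 m[sprk→φ2] = [9, 0, 0, 5]
r7 m[sprk→φ3] = [5, 4, 8, 4]
r7 m[slip→φ1] = [8, 7, 8, 3]
r7 m[slip→φ5] = [6, 9, 8, 4]
r8 m[φ0→cld] = [5, 9, 7, 10]
r8 m[φ0→ice] = [1, 3, 6, 2]
r8 m[φ1→ice] = [7, 6, 8, 4]
r8 m[φ1→slip] = [6, 9, 8, 4]
r8 m[φ2→cld] = [2, 0, 1, 1]
r8 m[φ2→sprk] = [8, 7, 12, 7]
r8 m[φ3→sprk] = [9, 0, 0, 5]
r8 m[φ4→ice] = [3, 8, 3, 1]
r8 m[φ5→slip] = [8, 7, 8, 3]
r8 m[cld→φ0] = [2, 0, 1, 1]
r8 m[cld→φ2] = [5, 9, 7, 10]
r8 m[ice→φ0] = [10, 14, 11, 5]
r8 m[ice→φ1] = [4, 11, 9, 3]
r8 m[ice→φ4] = [8, 9, 14, 6]
r8 m[sprk→φ2] = [9, 0, 0, 5]
r8 m[sprk→φ3] = [8, 7, 12, 7]
r8 m[slip→φ1] = [8, 7, 8, 3]
r8 m[slip→φ5] = [6, 9, 8, 4]
r9 m[φ0→cld] = [5, 9, 7, 10]
r9 m[φ0→ice] = [1, 3, 6, 2]
r9 m[φ1→ice] = [7, 6, 8, 4]
r9 m[φ1→slip] = [6, 9, 8, 4]
r9 m[φ2→cld] = [2, 0, 1, 1]
r9 m[φ2→sprk] = [8, 7, 12, 7]
r9 m[φ3→sprk] = [9, 0, 0, 5]
r9 m[φ4→ice] = [3, 8, 3, 1]
r9 m[φ5→slip] = [8, 7, 8, 3]
r9 m[cld→φ0] = [2, 0, 1, 1]
r9 m[cld→φ2] = [5, 9, 7, 10]
r9 m[ice→φ0] = [10, 14, 11, 5]
r9 m[ice→φ1] = [4, 11, 9, 3]
r9 m[ice→φ4] = [8, 9, 14, 6]
r9 m[sprk→φ2] = [9, 0, 0, 5]
r9 m[sprk→φ3] = [8, 7, 12, 7]
r9 m[slip→φ1] = [8, 7, 8, 3]
r9 m[slip→φ5] = [6, 9, 8, 4]
fixed point reached at round 9
traceback from cld: (cld=0, ice=3, sprk=1, slip=3), score=7

assignment: (cld=0, ice=3, sprk=1, slip=3); score = 7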